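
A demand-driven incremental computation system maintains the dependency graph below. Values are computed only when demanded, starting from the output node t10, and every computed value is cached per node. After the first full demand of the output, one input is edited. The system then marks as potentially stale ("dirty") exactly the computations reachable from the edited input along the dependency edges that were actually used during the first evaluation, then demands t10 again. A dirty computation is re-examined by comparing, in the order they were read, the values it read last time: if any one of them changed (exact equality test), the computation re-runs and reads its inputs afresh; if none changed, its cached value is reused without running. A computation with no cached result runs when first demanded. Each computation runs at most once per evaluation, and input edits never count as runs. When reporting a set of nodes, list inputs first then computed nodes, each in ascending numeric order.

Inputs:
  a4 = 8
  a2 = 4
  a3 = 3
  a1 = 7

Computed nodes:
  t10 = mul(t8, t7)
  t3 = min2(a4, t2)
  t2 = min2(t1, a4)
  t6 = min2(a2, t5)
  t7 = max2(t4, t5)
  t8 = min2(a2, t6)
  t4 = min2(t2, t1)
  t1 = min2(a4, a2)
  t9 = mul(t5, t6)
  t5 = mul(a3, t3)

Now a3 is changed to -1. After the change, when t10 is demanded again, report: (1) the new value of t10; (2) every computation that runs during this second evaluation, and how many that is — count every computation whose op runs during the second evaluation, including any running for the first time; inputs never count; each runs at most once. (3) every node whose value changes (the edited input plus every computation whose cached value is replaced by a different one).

New value of t10: -16.
Computations that run: t5, t6, t7, t8, t10 — 5 in total.
Values that change: a3, t5, t6, t7, t8, t10.

First evaluation (everything demanded from the output):
  t1 = min2(8, 4) = 4
  t2 = min2(4, 8) = 4
  t3 = min2(8, 4) = 4
  t4 = min2(4, 4) = 4
  t5 = mul(3, 4) = 12
  t6 = min2(4, 12) = 4
  t7 = max2(4, 12) = 12
  t8 = min2(4, 4) = 4
  t10 = mul(4, 12) = 48

Propagation after the edit:
  t5: runs — a3 3->-1; result -4.
  t6: runs — t5 12->-4; result -4.
  t7: runs — t5 12->-4; result 4.
  t8: runs — t6 4->-4; result -4.
  t10: runs — t8 4->-4; t7 12->4; result -16.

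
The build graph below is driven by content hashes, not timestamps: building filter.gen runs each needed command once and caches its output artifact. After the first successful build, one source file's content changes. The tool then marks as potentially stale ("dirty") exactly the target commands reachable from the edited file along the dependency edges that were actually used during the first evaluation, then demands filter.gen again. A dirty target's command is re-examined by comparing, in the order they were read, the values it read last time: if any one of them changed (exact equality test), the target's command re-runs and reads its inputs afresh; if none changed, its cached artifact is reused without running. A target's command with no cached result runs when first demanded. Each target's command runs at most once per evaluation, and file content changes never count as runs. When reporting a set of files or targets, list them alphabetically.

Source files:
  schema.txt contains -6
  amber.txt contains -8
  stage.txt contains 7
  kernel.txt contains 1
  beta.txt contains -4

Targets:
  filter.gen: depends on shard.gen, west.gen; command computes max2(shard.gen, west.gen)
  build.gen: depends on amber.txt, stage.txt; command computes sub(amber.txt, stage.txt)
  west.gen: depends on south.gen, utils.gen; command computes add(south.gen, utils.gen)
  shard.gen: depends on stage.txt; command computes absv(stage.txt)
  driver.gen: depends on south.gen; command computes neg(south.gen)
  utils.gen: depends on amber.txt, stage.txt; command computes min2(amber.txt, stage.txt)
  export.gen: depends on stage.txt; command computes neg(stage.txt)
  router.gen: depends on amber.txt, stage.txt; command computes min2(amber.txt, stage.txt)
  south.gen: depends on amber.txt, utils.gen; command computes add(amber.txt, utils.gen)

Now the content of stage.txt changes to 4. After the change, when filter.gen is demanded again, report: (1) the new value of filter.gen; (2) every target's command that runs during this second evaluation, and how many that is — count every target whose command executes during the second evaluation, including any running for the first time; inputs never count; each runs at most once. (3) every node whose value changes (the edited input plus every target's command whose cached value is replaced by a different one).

filter.gen now evaluates to 4.
Run set: filter.gen, shard.gen, utils.gen (3 run).
Changed values: filter.gen, shard.gen, stage.txt.
The important point: at south.gen every value read last time is unchanged, so the dirty flag clears without a run.

Initial pass — values computed on the first demand:
  shard.gen = absv(7) = 7
  utils.gen = min2(-8, 7) = -8
  south.gen = add(-8, -8) = -16
  west.gen = add(-16, -8) = -24
  filter.gen = max2(7, -24) = 7

Second demand — change propagation:
  shard.gen: re-runs because stage.txt 7->4; new result 4.
  utils.gen: re-runs because stage.txt 7->4; new result -8 (unchanged).
  south.gen: re-examined; everything it read last time is the same (amber.txt unchanged, utils.gen unchanged) — cache -16 kept, no run.
  west.gen: re-examined; everything it read last time is the same (south.gen unchanged, utils.gen unchanged) — cache -24 kept, no run.
  filter.gen: re-runs because shard.gen 7->4; new result 4.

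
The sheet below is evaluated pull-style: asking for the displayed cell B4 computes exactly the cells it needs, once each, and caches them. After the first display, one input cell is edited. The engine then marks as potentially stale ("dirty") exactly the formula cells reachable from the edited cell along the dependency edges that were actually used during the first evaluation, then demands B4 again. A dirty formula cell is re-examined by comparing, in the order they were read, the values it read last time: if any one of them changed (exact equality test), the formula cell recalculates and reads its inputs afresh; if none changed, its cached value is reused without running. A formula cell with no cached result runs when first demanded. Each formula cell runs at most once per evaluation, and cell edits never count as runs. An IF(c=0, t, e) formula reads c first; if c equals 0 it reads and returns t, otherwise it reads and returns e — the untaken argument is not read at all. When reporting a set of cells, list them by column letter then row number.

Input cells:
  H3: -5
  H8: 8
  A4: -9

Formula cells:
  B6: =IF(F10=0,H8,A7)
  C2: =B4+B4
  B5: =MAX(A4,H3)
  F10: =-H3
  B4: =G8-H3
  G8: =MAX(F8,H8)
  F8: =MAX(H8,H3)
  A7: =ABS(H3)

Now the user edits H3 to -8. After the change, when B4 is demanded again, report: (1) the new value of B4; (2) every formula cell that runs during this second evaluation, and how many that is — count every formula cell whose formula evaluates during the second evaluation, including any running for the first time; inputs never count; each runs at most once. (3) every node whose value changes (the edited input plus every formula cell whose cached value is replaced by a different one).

Demanding B4 again yields 16.
2 formula cells run: B4, F8.
The nodes whose values change: B4, H3.
Note where the cutoff bites: G8 is checked, finds nothing changed, and keeps its cache.

First demand of the output computes:
  F8 = MAX(8, -5) = 8
  G8 = MAX(8, 8) = 8
  B4 = 8 - -5 = 13

After the edit, cleaning proceeds:
  F8: a read changed (H3 -5->-8) — executes, giving 8 — identical to its old value.
  G8: dirty, but its reads are unchanged (F8 unchanged, H8 unchanged); cached 8 stands.
  B4: a read changed (H3 -5->-8) — executes, giving 16.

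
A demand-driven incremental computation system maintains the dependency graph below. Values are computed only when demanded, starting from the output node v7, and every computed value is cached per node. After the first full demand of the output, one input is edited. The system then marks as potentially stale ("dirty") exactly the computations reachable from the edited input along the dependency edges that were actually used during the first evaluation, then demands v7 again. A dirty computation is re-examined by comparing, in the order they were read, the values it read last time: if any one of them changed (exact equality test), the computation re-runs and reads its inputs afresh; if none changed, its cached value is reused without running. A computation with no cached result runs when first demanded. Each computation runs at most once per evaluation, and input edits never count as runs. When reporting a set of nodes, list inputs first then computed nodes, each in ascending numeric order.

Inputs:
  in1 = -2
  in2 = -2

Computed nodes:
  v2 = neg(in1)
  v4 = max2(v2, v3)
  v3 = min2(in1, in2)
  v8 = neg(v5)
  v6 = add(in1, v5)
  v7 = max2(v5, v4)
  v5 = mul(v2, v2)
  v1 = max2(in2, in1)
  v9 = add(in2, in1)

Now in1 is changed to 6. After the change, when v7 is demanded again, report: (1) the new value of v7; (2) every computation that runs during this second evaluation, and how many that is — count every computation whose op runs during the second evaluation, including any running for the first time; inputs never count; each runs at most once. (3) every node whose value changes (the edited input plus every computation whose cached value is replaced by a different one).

First evaluation (everything demanded from the output):
  v2 = neg(-2) = 2
  v3 = min2(-2, -2) = -2
  v4 = max2(2, -2) = 2
  v5 = mul(2, 2) = 4
  v7 = max2(4, 2) = 4

Propagation after the edit:
  v2: runs — in1 -2->6; result -6.
  v3: runs — in1 -2->6; result -2 (same value as before).
  v4: runs — v2 2->-6; result -2.
  v5: runs — v2 2->-6; v2 2->-6; result 36.
  v7: runs — v5 4->36; v4 2->-2; result 36.

New value of v7: 36.
Computations that run: v2, v3, v4, v5, v7 — 5 in total.
Values that change: in1, v2, v4, v5, v7.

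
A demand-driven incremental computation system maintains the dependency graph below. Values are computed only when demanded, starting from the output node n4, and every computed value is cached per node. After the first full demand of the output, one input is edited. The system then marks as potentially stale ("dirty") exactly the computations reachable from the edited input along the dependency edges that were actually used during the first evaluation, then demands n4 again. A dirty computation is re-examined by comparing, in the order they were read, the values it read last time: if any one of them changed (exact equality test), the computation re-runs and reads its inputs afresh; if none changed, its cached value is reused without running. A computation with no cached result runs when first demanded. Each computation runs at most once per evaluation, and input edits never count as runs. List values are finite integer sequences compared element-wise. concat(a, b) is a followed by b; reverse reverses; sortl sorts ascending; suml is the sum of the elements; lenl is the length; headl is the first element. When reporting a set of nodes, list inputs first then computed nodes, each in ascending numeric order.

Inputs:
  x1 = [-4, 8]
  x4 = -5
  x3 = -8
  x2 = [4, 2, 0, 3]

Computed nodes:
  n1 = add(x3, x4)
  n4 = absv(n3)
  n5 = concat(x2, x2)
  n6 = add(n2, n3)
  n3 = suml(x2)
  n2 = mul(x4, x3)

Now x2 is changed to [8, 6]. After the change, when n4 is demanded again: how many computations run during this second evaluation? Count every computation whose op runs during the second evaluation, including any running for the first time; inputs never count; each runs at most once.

Computations that run: n3, n4 — 2 in total.

First evaluation (everything demanded from the output):
  n3 = suml([4, 2, 0, 3]) = 9
  n4 = absv(9) = 9

Propagation after the edit:
  n3: runs — x2 [4, 2, 0, 3]->[8, 6]; result 14.
  n4: runs — n3 9->14; result 14.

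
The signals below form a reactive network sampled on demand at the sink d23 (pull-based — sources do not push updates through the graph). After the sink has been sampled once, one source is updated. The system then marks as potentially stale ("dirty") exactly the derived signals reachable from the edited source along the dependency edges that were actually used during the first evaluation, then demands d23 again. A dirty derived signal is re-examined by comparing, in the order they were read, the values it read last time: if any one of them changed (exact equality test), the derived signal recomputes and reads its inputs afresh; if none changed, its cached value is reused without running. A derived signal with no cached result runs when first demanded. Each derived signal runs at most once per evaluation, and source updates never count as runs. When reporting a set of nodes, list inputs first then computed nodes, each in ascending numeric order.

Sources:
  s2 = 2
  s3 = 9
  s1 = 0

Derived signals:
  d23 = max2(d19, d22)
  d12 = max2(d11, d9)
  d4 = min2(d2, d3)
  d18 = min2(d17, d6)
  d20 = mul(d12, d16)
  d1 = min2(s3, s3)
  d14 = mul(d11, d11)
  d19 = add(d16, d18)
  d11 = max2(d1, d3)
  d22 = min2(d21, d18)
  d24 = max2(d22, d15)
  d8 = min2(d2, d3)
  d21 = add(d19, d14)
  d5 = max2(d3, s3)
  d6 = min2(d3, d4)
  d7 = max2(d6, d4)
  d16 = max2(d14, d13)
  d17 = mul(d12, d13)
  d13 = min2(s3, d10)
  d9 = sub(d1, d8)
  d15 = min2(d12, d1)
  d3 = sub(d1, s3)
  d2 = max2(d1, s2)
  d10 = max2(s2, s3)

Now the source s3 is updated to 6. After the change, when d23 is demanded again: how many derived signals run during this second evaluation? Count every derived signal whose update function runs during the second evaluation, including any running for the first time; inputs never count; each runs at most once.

Run set: d1, d2, d3, d4, d8, d9, d10, d11, d12, d13, d14, d16, d17, d18, d19, d21, d22, d23 (18 run).
The important point: at d6 every value read last time is unchanged, so the dirty flag clears without a run.

Initial pass — values computed on the first demand:
  d1 = min2(9, 9) = 9
  d2 = max2(9, 2) = 9
  d3 = sub(9, 9) = 0
  d4 = min2(9, 0) = 0
  d6 = min2(0, 0) = 0
  d8 = min2(9, 0) = 0
  d9 = sub(9, 0) = 9
  d10 = max2(2, 9) = 9
  d11 = max2(9, 0) = 9
  d12 = max2(9, 9) = 9
  d13 = min2(9, 9) = 9
  d14 = mul(9, 9) = 81
  d16 = max2(81, 9) = 81
  d17 = mul(9, 9) = 81
  d18 = min2(81, 0) = 0
  d19 = add(81, 0) = 81
  d21 = add(81, 81) = 162
  d22 = min2(162, 0) = 0
  d23 = max2(81, 0) = 81

Second demand — change propagation:
  d1: re-runs because s3 9->6; s3 9->6; new result 6.
  d2: re-runs because d1 9->6; new result 6.
  d3: re-runs because d1 9->6; s3 9->6; new result 0 (unchanged).
  d4: re-runs because d2 9->6; new result 0 (unchanged).
  d6: re-examined; everything it read last time is the same (d3 unchanged, d4 unchanged) — cache 0 kept, no run.
  d8: re-runs because d2 9->6; new result 0 (unchanged).
  d9: re-runs because d1 9->6; new result 6.
  d10: re-runs because s3 9->6; new result 6.
  d11: re-runs because d1 9->6; new result 6.
  d12: re-runs because d11 9->6; d9 9->6; new result 6.
  d13: re-runs because s3 9->6; d10 9->6; new result 6.
  d14: re-runs because d11 9->6; d11 9->6; new result 36.
  d16: re-runs because d14 81->36; d13 9->6; new result 36.
  d17: re-runs because d12 9->6; d13 9->6; new result 36.
  d18: re-runs because d17 81->36; new result 0 (unchanged).
  d19: re-runs because d16 81->36; new result 36.
  d21: re-runs because d19 81->36; d14 81->36; new result 72.
  d22: re-runs because d21 162->72; new result 0 (unchanged).
  d23: re-runs because d19 81->36; new result 36.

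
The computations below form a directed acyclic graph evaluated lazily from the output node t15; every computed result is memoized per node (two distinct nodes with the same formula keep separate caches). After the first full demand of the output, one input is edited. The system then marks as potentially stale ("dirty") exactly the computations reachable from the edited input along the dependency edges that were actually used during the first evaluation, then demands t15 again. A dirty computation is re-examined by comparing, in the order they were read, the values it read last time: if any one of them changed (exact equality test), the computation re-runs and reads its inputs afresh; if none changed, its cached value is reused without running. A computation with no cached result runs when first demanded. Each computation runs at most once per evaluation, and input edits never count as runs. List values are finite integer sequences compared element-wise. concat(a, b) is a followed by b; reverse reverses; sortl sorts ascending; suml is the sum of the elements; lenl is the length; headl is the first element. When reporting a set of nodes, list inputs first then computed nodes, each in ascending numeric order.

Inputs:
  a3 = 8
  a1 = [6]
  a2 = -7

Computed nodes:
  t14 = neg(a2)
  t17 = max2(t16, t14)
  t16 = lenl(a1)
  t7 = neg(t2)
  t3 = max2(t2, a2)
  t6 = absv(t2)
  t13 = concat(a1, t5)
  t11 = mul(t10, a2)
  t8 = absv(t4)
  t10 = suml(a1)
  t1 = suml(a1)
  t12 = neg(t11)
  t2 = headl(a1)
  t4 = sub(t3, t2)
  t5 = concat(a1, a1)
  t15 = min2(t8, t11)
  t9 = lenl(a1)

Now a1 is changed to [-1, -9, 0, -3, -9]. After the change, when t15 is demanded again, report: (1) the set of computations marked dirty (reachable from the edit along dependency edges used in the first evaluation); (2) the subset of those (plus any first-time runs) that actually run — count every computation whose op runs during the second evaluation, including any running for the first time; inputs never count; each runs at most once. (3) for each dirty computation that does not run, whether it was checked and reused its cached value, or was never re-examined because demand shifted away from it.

First demand of the output computes:
  t2 = headl([6]) = 6
  t3 = max2(6, -7) = 6
  t4 = sub(6, 6) = 0
  t8 = absv(0) = 0
  t10 = suml([6]) = 6
  t11 = mul(6, -7) = -42
  t15 = min2(0, -42) = -42

After the edit, cleaning proceeds:
  t2: a read changed (a1 [6]->[-1, -9, 0, -3, -9]) — executes, giving -1.
  t3: a read changed (t2 6->-1) — executes, giving -1.
  t4: a read changed (t3 6->-1; t2 6->-1) — executes, giving 0 — identical to its old value.
  t8: dirty, but its reads are unchanged (t4 unchanged); cached 0 stands.
  t10: a read changed (a1 [6]->[-1, -9, 0, -3, -9]) — executes, giving -22.
  t11: a read changed (t10 6->-22) — executes, giving 154.
  t15: a read changed (t11 -42->154) — executes, giving 0.

Note where the cutoff bites: t8 is checked, finds nothing changed, and keeps its cache.

The edit dirties: t2, t3, t4, t8, t10, t11, t15.
6 computations run: t2, t3, t4, t10, t11, t15.
Cache hits after checking: t8.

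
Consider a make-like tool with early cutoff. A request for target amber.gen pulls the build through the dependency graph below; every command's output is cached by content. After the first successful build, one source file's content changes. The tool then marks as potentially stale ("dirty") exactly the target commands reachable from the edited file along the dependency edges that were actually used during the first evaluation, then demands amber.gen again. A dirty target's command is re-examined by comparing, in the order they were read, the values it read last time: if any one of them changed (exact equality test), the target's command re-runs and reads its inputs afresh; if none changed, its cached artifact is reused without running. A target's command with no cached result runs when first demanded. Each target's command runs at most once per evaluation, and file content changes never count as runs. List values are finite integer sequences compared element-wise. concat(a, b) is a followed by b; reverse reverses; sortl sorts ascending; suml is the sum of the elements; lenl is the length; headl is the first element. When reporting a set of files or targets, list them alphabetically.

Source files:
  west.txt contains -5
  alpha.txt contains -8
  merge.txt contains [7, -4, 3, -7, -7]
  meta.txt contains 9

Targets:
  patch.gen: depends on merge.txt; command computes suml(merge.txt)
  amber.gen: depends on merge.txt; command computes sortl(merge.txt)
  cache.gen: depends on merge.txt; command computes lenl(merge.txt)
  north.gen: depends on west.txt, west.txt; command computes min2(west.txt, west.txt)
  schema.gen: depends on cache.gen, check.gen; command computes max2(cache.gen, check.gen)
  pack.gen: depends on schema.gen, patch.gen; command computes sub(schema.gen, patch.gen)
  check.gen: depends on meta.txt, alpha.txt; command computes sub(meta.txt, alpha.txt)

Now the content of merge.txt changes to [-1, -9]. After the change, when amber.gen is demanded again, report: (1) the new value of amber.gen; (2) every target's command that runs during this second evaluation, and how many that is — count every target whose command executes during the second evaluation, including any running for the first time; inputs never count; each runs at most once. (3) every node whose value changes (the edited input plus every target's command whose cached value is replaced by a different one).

Demanding amber.gen again yields [-9, -1].
1 target commands run: amber.gen.
The nodes whose values change: amber.gen, merge.txt.

First demand of the output computes:
  amber.gen = sortl([7, -4, 3, -7, -7]) = [-7, -7, -4, 3, 7]

After the edit, cleaning proceeds:
  amber.gen: a read changed (merge.txt [7, -4, 3, -7, -7]->[-1, -9]) — executes, giving [-9, -1].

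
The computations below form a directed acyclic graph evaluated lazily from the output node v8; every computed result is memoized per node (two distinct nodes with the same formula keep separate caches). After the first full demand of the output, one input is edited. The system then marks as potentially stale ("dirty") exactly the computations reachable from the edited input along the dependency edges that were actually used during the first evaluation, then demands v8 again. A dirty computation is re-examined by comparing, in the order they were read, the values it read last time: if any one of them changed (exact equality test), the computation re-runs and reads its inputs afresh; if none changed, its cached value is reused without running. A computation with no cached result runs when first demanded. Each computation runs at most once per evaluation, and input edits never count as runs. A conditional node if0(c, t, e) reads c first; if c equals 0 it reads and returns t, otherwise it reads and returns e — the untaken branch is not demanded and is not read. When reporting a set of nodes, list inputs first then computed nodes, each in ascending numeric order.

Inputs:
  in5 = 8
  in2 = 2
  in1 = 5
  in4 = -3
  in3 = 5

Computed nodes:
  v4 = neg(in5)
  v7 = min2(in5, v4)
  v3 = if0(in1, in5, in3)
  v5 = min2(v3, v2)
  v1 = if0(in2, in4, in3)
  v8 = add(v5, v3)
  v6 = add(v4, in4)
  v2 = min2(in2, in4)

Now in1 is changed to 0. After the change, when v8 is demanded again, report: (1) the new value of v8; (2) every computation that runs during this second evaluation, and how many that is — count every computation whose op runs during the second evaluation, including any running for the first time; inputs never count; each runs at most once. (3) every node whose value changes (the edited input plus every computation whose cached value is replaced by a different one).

Demanding v8 again yields 5.
3 computations run: v3, v5, v8.
The nodes whose values change: in1, v3, v8.

First demand of the output computes:
  v2 = min2(2, -3) = -3
  v3 = if0(in1=5 -> else branch in3) = 5
  v5 = min2(5, -3) = -3
  v8 = add(-3, 5) = 2

After the edit, cleaning proceeds:
  v3: a read changed (in1 5->0) — executes, giving 8.
  v5: a read changed (v3 5->8) — executes, giving -3 — identical to its old value.
  v8: a read changed (v3 5->8) — executes, giving 5.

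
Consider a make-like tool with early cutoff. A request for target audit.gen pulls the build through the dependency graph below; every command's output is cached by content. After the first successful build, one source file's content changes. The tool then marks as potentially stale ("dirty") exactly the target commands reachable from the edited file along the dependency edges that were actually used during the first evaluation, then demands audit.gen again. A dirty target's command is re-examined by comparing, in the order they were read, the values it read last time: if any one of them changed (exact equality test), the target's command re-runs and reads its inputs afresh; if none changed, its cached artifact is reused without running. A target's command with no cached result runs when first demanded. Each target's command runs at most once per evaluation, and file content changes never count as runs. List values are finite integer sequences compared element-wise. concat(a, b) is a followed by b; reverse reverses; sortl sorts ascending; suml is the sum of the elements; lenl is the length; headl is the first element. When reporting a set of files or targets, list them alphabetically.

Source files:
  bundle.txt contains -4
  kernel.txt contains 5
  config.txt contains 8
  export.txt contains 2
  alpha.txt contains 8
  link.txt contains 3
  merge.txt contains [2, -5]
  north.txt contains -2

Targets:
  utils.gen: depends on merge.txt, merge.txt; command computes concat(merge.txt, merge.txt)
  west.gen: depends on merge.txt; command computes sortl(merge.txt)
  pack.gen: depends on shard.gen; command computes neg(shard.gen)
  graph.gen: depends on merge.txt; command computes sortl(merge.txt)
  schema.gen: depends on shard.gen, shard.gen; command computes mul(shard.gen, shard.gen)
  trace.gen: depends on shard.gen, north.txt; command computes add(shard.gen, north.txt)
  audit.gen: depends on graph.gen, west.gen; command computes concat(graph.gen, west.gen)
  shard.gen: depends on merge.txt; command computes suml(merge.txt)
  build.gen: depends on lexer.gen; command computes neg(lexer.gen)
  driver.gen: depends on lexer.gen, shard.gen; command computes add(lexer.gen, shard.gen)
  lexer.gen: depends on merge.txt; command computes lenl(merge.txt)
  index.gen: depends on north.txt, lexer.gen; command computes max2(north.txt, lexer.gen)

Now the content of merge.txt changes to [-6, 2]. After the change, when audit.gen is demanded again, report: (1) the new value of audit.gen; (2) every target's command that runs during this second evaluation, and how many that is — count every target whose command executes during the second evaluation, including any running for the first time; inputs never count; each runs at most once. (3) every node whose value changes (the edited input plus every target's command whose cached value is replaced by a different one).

Demanding audit.gen again yields [-6, 2, -6, 2].
3 target commands run: audit.gen, graph.gen, west.gen.
The nodes whose values change: audit.gen, graph.gen, merge.txt, west.gen.

First demand of the output computes:
  graph.gen = sortl([2, -5]) = [-5, 2]
  west.gen = sortl([2, -5]) = [-5, 2]
  audit.gen = concat([-5, 2], [-5, 2]) = [-5, 2, -5, 2]

After the edit, cleaning proceeds:
  graph.gen: a read changed (merge.txt [2, -5]->[-6, 2]) — executes, giving [-6, 2].
  west.gen: a read changed (merge.txt [2, -5]->[-6, 2]) — executes, giving [-6, 2].
  audit.gen: a read changed (graph.gen [-5, 2]->[-6, 2]; west.gen [-5, 2]->[-6, 2]) — executes, giving [-6, 2, -6, 2].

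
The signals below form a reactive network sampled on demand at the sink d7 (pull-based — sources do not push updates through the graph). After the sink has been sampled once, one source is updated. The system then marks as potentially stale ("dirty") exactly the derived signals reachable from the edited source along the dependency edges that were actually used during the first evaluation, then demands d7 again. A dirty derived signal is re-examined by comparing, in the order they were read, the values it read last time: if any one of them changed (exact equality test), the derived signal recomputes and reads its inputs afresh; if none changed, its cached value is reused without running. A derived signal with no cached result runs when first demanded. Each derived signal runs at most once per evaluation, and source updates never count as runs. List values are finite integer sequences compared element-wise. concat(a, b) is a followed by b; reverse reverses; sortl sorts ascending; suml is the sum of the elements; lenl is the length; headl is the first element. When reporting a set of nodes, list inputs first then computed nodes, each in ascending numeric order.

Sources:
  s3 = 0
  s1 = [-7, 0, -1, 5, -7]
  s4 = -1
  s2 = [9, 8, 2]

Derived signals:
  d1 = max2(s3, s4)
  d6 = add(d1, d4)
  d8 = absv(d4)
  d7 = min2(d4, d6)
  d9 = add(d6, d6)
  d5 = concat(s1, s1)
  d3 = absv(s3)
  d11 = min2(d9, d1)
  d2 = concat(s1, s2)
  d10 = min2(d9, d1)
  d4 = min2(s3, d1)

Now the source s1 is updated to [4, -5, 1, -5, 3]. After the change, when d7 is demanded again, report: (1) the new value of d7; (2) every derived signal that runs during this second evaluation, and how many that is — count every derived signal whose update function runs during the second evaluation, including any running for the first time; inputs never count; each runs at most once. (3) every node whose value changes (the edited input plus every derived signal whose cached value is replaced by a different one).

d7 now evaluates to 0.
Run set: none (0 run).
Changed values: s1.
The important point: nothing the output needs ever reads s1, so the edit is invisible to it.

Initial pass — values computed on the first demand:
  d1 = max2(0, -1) = 0
  d4 = min2(0, 0) = 0
  d6 = add(0, 0) = 0
  d7 = min2(0, 0) = 0

Second demand — change propagation:
  no demanded computation ever read s1, so the edit dirties nothing and nothing runs.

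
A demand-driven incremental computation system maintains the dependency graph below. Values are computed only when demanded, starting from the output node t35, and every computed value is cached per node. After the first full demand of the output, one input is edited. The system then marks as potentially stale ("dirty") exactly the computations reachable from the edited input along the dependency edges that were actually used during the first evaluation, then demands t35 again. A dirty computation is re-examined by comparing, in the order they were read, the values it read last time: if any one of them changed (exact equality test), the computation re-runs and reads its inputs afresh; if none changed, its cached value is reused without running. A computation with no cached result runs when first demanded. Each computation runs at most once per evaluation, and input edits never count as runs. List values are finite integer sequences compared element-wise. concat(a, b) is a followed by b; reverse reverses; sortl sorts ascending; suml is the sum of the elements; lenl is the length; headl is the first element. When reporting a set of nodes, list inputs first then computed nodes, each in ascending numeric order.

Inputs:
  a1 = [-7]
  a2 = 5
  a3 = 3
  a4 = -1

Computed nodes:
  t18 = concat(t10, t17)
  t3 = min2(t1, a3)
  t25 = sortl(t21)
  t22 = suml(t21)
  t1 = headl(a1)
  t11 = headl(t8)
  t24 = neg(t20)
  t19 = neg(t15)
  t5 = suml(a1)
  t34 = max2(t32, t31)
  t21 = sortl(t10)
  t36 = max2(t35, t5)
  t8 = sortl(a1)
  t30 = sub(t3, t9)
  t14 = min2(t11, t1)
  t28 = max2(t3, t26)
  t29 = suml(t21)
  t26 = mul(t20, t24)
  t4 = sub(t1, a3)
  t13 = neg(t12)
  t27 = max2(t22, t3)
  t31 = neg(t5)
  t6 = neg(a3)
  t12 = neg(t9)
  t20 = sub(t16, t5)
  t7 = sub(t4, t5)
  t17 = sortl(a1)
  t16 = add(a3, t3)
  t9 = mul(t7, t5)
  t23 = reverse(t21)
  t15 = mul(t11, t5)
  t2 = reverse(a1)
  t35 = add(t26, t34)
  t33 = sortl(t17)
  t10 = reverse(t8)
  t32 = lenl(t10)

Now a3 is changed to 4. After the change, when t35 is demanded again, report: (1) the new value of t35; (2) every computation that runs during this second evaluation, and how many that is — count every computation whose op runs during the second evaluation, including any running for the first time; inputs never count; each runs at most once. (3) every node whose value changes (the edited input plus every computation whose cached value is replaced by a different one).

New value of t35: -9.
Computations that run: t3, t16, t20, t24, t26, t35 — 6 in total.
Values that change: a3, t16, t20, t24, t26, t35.

First evaluation (everything demanded from the output):
  t1 = headl([-7]) = -7
  t3 = min2(-7, 3) = -7
  t5 = suml([-7]) = -7
  t8 = sortl([-7]) = [-7]
  t10 = reverse([-7]) = [-7]
  t16 = add(3, -7) = -4
  t20 = sub(-4, -7) = 3
  t24 = neg(3) = -3
  t26 = mul(3, -3) = -9
  t31 = neg(-7) = 7
  t32 = lenl([-7]) = 1
  t34 = max2(1, 7) = 7
  t35 = add(-9, 7) = -2

Propagation after the edit:
  t3: runs — a3 3->4; result -7 (same value as before).
  t16: runs — a3 3->4; result -3.
  t20: runs — t16 -4->-3; result 4.
  t24: runs — t20 3->4; result -4.
  t26: runs — t20 3->4; t24 -3->-4; result -16.
  t35: runs — t26 -9->-16; result -9.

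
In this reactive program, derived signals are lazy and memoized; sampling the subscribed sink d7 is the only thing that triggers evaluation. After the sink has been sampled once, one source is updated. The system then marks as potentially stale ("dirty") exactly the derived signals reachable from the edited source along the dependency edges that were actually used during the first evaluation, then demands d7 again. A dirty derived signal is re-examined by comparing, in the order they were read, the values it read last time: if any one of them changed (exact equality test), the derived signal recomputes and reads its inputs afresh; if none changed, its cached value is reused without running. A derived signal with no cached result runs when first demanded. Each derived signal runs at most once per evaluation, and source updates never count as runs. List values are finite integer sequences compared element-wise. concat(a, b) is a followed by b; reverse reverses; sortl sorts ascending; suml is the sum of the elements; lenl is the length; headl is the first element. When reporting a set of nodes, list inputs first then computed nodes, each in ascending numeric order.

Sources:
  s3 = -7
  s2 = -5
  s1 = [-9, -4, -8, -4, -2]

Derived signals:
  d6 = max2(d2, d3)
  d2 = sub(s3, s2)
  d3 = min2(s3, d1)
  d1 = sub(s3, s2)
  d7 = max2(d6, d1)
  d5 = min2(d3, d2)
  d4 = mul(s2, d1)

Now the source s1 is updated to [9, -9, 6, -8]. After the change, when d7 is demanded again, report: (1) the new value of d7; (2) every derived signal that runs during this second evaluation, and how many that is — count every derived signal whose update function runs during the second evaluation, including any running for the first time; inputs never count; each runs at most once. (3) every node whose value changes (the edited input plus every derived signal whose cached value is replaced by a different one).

First demand of the output computes:
  d1 = sub(-7, -5) = -2
  d2 = sub(-7, -5) = -2
  d3 = min2(-7, -2) = -7
  d6 = max2(-2, -7) = -2
  d7 = max2(-2, -2) = -2

After the edit, cleaning proceeds:
  no node depends on s1 at all; the second demand re-runs nothing.

Note the shortcut — nothing in the graph depends on s1 at all, so no recomputation happens.

Demanding d7 again yields -2.
0 derived signals run: none.
The nodes whose values change: s1.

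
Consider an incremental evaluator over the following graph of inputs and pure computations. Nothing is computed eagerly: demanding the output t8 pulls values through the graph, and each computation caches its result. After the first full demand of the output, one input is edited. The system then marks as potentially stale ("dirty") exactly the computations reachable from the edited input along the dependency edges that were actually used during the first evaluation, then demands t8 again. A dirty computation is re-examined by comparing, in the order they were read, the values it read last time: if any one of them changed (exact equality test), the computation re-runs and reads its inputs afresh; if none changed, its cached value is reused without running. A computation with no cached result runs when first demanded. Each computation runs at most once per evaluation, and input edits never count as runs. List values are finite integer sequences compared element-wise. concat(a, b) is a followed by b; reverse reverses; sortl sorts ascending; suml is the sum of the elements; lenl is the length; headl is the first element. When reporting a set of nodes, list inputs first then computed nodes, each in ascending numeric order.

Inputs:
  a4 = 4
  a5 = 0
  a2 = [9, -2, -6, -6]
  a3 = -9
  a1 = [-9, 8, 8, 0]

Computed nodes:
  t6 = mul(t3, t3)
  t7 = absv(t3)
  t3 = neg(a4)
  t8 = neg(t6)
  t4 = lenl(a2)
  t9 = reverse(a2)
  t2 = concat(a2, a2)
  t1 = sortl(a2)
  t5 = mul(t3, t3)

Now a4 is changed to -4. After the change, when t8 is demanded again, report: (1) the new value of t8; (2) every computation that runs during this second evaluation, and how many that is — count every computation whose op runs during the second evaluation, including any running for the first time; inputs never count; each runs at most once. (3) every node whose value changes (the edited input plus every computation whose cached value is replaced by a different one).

t8 now evaluates to -16.
Run set: t3, t6 (2 run).
Changed values: a4, t3.
The important point: t6 recomputes to an identical value, and the output ends up unchanged.

Initial pass — values computed on the first demand:
  t3 = neg(4) = -4
  t6 = mul(-4, -4) = 16
  t8 = neg(16) = -16

Second demand — change propagation:
  t3: re-runs because a4 4->-4; new result 4.
  t6: re-runs because t3 -4->4; t3 -4->4; new result 16 (unchanged).
  t8: re-examined; everything it read last time is the same (t6 unchanged) — cache -16 kept, no run.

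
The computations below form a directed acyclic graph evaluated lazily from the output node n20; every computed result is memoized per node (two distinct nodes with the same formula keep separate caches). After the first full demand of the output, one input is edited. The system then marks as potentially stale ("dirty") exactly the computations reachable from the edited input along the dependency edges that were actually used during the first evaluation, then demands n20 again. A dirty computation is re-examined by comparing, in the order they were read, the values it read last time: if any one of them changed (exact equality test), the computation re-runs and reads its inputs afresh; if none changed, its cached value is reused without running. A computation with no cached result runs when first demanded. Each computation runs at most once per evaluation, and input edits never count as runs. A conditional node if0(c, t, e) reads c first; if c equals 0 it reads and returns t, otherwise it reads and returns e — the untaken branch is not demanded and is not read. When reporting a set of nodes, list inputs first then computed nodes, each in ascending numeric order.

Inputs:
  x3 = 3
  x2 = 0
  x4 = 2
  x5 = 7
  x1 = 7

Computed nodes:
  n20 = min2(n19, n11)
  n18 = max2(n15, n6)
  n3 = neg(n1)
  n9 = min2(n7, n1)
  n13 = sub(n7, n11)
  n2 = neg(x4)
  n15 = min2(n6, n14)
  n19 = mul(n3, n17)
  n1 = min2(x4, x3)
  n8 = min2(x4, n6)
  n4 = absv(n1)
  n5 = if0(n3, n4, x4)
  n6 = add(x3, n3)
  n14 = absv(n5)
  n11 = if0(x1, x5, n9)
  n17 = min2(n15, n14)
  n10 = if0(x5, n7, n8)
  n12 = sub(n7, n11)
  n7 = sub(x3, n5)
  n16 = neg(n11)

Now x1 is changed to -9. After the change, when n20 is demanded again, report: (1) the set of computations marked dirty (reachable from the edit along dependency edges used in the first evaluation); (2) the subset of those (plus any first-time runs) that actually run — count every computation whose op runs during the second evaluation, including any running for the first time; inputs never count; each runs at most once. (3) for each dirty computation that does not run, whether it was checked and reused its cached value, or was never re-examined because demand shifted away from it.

The edit dirties: n11, n20.
1 computations run: n11.
Cache hits after checking: n20.
Note the absorption at n11: it re-runs yet its value is the same, leaving the output's value untouched.

First demand of the output computes:
  n1 = min2(2, 3) = 2
  n3 = neg(2) = -2
  n5 = if0(n3=-2 -> else branch x4) = 2
  n6 = add(3, -2) = 1
  n7 = sub(3, 2) = 1
  n9 = min2(1, 2) = 1
  n11 = if0(x1=7 -> else branch n9) = 1
  n14 = absv(2) = 2
  n15 = min2(1, 2) = 1
  n17 = min2(1, 2) = 1
  n19 = mul(-2, 1) = -2
  n20 = min2(-2, 1) = -2

After the edit, cleaning proceeds:
  n11: a read changed (x1 7->-9) — executes, giving 1 — identical to its old value.
  n20: dirty, but its reads are unchanged (n19 unchanged, n11 unchanged); cached -2 stands.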